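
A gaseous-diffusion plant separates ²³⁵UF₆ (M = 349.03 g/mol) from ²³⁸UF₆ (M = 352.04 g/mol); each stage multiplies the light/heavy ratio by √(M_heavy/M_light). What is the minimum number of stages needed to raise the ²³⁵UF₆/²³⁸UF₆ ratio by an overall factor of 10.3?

544

With α = √(352.04/349.03) per stage, ln α = ½ ln(1.00862) = 0.004293.
Need α^N ≥ 10.3 ⇒ N ≥ ln(10.3) / ln α = 2.332 / 0.004293 = 543.18.
Rounding up, N = 544 stages.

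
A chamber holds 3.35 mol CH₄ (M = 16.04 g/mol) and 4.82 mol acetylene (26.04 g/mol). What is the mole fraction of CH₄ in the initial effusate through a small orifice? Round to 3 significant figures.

Effusion rate of each component ∝ n_i/√M_i (partial pressure × 1/√M).
So x_CH₄ in the escaping gas = (n_CH₄/√M_CH₄) / Σ(n_i/√M_i)
= (3.35/√16.04) / (3.35/√16.04 + 4.82/√26.04) = 0.8365/(0.8365 + 0.9446) = 0.470.

0.470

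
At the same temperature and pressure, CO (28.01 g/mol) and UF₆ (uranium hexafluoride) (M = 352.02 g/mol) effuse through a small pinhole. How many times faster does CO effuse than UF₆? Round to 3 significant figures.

From Graham's law, rate_CO/rate_UF₆ = √(M_UF₆/M_CO) = √(352.02/28.01) = √12.57 = 3.55.

3.55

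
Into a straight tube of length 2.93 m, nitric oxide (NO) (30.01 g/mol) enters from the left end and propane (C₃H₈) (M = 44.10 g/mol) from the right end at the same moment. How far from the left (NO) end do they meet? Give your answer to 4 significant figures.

1.606 m

The fronts meet when d_NO + d_C₃H₈ = L with d_NO/d_C₃H₈ = √(M_C₃H₈/M_NO) (Graham's law). Here √(M_C₃H₈/M_NO) = √(44.10/30.01) = 1.212.
With d_NO + d_C₃H₈ = 2.93 m, d_C₃H₈ = 2.93/(1 + 1.212) = 1.324 m.
d_NO = 2.93 − 1.324 = 1.606 m.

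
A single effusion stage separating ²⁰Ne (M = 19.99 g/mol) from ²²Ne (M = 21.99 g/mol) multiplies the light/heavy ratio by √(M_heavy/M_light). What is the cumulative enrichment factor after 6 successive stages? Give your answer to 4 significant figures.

After 6 stages the ratio has grown by (√(21.99/19.99))^6 = (21.99/19.99)^(6/2).
= 1.10005^3 = 1.331.

1.331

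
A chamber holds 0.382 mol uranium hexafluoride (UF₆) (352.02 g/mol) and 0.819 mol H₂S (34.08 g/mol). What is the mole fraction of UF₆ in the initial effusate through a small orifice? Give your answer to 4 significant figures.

The effusion rate of species i is ∝ p_i/√M_i ∝ n_i/√M_i.
x_UF₆(eff) = (n_UF₆/√M_UF₆) / (n_UF₆/√M_UF₆ + n_H₂S/√M_H₂S)
= (0.382/√352.02) / (0.382/√352.02 + 0.819/√34.08) = 0.02036/(0.02036 + 0.1403) = 0.1267.

0.1267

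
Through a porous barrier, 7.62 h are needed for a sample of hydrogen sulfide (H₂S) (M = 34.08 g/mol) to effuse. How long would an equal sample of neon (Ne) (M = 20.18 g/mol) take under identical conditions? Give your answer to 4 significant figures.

5.864 h

By Graham's law, t_Ne/t_H₂S = √(M_Ne/M_H₂S) = √(20.18/34.08) = √0.5921 = 0.7695.
So the time for Ne is 7.62 × 0.7695 = 5.864 h.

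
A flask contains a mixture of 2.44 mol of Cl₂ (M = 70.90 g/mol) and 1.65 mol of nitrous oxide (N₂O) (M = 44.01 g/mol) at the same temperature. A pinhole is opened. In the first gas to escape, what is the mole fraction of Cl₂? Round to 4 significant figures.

0.5381

The effusion rate of species i is ∝ p_i/√M_i ∝ n_i/√M_i.
Mole fraction of Cl₂ in the effusate = (n_Cl₂/√M_Cl₂) / (n_Cl₂/√M_Cl₂ + n_N₂O/√M_N₂O)
= (2.44/√70.90) / (2.44/√70.90 + 1.65/√44.01) = 0.2898/(0.2898 + 0.2487) = 0.5381.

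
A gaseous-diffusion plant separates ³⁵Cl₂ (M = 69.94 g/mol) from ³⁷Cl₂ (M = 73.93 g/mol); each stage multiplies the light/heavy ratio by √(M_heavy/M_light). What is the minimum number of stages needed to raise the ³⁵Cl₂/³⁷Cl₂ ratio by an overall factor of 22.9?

Per stage α = (73.93/69.94)^(1/2) = 1.05705^0.5, giving ln α = 0.02774.
Need α^N ≥ 22.9 ⇒ N ≥ ln(22.9) / ln α = 3.131 / 0.02774 = 112.87.
Minimum whole number of stages: N = 113.

113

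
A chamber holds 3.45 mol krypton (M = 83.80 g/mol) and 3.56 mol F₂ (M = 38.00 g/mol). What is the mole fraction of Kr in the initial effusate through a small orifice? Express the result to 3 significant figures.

Each component's effusion rate ∝ (its partial pressure)·(1/√M) ∝ n_i/√M_i.
So x_Kr in the escaping gas = (n_Kr/√M_Kr) / Σ(n_i/√M_i)
= (3.45/√83.80) / (3.45/√83.80 + 3.56/√38.00) = 0.3769/(0.3769 + 0.5775) = 0.395.

0.395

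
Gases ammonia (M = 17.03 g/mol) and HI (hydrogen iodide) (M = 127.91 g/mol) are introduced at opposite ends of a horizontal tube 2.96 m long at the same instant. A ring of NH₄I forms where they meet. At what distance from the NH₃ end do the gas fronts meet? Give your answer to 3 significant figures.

2.17 m

In equal time, each gas travels a distance ∝ its rate ∝ 1/√M, so d_NH₃/d_HI = √(M_HI/M_NH₃) = √(127.91/17.03) = 2.741.
With d_NH₃ + d_HI = 2.96 m, d_HI = 2.96/(1 + 2.741) = 0.7913 m.
d_NH₃ = 2.96 − 0.7913 = 2.17 m.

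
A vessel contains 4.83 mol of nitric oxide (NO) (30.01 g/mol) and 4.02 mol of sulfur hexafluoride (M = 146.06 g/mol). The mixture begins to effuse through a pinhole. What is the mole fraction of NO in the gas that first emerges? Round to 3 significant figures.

Rate_i ∝ x_i/√M_i (Graham's law weighted by mole fraction), so the effusate composition follows n_i/√M_i.
Mole fraction of NO in the effusate = (n_NO/√M_NO) / (n_NO/√M_NO + n_SF₆/√M_SF₆)
= (4.83/√30.01) / (4.83/√30.01 + 4.02/√146.06) = 0.8817/(0.8817 + 0.3326) = 0.726.

0.726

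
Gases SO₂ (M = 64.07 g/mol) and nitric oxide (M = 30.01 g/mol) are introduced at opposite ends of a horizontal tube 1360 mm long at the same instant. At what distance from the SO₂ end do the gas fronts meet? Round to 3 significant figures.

553 mm

Distances travelled in equal time are proportional to diffusion rates, so d_SO₂/d_NO = √(M_NO/M_SO₂) = √(30.01/64.07) = 0.6844.
With d_SO₂ + d_NO = 1360 mm, d_NO = 1360/(1 + 0.6844) = 807.4 mm.
d_SO₂ = 1360 − 807.4 = 553 mm.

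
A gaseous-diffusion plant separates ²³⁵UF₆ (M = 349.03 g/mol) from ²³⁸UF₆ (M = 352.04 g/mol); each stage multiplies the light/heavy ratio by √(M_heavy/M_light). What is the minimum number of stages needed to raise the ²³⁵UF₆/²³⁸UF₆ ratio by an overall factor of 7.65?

With α = √(352.04/349.03) per stage, ln α = ½ ln(1.00862) = 0.004293.
Need α^N ≥ 7.65 ⇒ N ≥ ln(7.65) / ln α = 2.035 / 0.004293 = 473.91.
Minimum whole number of stages: N = 474.

474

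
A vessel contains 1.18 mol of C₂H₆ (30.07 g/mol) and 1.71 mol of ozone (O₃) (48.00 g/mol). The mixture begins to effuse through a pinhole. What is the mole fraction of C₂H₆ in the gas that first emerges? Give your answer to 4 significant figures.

0.4658

The effusion rate of species i is ∝ p_i/√M_i ∝ n_i/√M_i.
x_C₂H₆(eff) = (n_C₂H₆/√M_C₂H₆) / (n_C₂H₆/√M_C₂H₆ + n_O₃/√M_O₃)
= (1.18/√30.07) / (1.18/√30.07 + 1.71/√48.00) = 0.2152/(0.2152 + 0.2468) = 0.4658.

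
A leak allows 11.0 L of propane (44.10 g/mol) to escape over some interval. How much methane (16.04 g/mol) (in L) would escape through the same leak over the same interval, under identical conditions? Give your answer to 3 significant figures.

Using Graham's law: rate_CH₄/rate_C₃H₈ = √(M_C₃H₈/M_CH₄) = √(44.10/16.04) = √2.749 = 1.658.
So the volume for CH₄ is 11.0 × 1.658 = 18.2 L.

18.2 L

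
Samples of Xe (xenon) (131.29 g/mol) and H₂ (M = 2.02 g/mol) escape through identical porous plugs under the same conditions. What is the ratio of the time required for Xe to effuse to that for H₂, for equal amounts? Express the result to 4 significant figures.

By Graham's law, t_Xe/t_H₂ = √(M_Xe/M_H₂) = √(131.29/2.02) = √65.00 = 8.062.

8.062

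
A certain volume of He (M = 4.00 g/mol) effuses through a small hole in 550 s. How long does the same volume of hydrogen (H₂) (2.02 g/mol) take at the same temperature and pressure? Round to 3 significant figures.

Graham's law gives t_H₂/t_He = √(M_H₂/M_He) = √(2.02/4.00) = √0.5050 = 0.7106.
So the time for H₂ is 550 × 0.7106 = 391 s.

391 s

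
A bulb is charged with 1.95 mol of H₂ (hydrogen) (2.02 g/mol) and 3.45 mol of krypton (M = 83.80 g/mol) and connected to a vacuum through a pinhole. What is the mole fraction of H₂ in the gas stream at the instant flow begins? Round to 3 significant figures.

0.785

Rate_i ∝ x_i/√M_i (Graham's law weighted by mole fraction), so the effusate composition follows n_i/√M_i.
x_H₂(eff) = (n_H₂/√M_H₂) / (n_H₂/√M_H₂ + n_Kr/√M_Kr)
= (1.95/√2.02) / (1.95/√2.02 + 3.45/√83.80) = 1.372/(1.372 + 0.3769) = 0.785.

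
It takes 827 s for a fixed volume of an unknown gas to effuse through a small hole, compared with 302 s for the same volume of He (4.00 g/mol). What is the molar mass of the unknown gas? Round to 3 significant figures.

30.0 g/mol

Using Graham's law: t_X/t_He = √(M_X/M_He).
827/302 = 2.738 = √(M_X/4.00)
M_X = 4.00 × 2.738² = 4.00 × 7.499 = 30.0 g/mol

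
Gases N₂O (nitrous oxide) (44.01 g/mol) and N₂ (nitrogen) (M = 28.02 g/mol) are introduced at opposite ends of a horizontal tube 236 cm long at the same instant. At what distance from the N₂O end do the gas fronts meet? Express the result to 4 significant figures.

Distances travelled in equal time are proportional to diffusion rates, so d_N₂O/d_N₂ = √(M_N₂/M_N₂O) = √(28.02/44.01) = 0.7979.
With d_N₂O + d_N₂ = 236 cm, d_N₂ = 236/(1 + 0.7979) = 131.3 cm.
d_N₂O = 236 − 131.3 = 104.7 cm.

104.7 cm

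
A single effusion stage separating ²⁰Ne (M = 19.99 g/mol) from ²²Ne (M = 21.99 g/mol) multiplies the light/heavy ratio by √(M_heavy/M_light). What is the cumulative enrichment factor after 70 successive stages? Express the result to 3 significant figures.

28.1

Each stage multiplies the ratio by α = √(21.99/19.99), so after 70 stages the overall factor is α^70 = (21.99/19.99)^(70/2).
= 1.10005^35 = 28.1.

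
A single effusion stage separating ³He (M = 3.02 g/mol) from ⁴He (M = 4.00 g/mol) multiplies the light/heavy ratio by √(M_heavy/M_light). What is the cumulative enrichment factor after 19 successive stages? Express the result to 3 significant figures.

The single-stage factor is √(M_heavy/M_light), so 19 stages give [√(4.00/3.02)]^19 = (4.00/3.02)^(19/2).
= 1.32450^(19/2) = 14.4.

14.4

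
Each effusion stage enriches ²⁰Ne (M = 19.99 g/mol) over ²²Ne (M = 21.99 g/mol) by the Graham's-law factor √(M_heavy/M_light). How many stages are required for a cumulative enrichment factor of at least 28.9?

71

With α = √(21.99/19.99) per stage, ln α = ½ ln(1.10005) = 0.04768.
Need α^N ≥ 28.9 ⇒ N ≥ ln(28.9) / ln α = 3.364 / 0.04768 = 70.55.
Rounding up, N = 71 stages.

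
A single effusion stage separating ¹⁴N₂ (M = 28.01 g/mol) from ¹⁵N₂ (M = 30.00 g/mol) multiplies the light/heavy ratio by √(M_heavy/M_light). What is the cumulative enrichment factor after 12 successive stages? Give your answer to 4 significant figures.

1.510

Overall factor = α^12 with α = √(30.00/28.01), i.e. (30.00/28.01)^(12/2).
= 1.07105^6 = 1.510.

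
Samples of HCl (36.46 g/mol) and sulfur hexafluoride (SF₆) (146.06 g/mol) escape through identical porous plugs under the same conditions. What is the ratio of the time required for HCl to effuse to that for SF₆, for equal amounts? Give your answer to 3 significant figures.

Using Graham's law: t_HCl/t_SF₆ = √(M_HCl/M_SF₆) = √(36.46/146.06) = √0.2496 = 0.500.

0.500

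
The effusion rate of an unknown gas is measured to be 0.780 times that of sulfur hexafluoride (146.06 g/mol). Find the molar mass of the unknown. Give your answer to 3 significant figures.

240 g/mol

Using Graham's law: rate_X/rate_SF₆ = √(M_SF₆/M_X).
0.780 = √(146.06/M_X)
M_X = 146.06 / 0.780² = 146.06 / 0.6084 = 240 g/mol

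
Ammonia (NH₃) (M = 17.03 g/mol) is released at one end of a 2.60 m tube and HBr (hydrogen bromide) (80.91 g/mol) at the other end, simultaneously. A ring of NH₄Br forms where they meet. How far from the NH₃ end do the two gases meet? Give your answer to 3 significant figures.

In equal time, each gas travels a distance ∝ its rate ∝ 1/√M, so d_NH₃/d_HBr = √(M_HBr/M_NH₃) = √(80.91/17.03) = 2.180.
With d_NH₃ + d_HBr = 2.60 m, d_HBr = 2.60/(1 + 2.180) = 0.8177 m.
d_NH₃ = 2.60 − 0.8177 = 1.78 m.

1.78 m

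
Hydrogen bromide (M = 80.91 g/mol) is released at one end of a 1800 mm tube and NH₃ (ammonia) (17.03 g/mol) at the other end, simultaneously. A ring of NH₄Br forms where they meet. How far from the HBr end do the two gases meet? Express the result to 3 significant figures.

The fronts meet when d_HBr + d_NH₃ = L with d_HBr/d_NH₃ = √(M_NH₃/M_HBr) (Graham's law). Here √(M_NH₃/M_HBr) = √(17.03/80.91) = 0.4588.
With d_HBr + d_NH₃ = 1800 mm, d_NH₃ = 1800/(1 + 0.4588) = 1234 mm.
d_HBr = 1800 − 1234 = 566 mm.

566 mm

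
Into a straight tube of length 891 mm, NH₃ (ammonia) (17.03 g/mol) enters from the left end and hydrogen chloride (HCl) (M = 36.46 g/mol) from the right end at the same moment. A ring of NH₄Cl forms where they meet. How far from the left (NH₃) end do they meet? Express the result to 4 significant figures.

529.3 mm

In equal time, each gas travels a distance ∝ its rate ∝ 1/√M, so d_NH₃/d_HCl = √(M_HCl/M_NH₃) = √(36.46/17.03) = 1.463.
With d_NH₃ + d_HCl = 891 mm, d_HCl = 891/(1 + 1.463) = 361.7 mm.
d_NH₃ = 891 − 361.7 = 529.3 mm.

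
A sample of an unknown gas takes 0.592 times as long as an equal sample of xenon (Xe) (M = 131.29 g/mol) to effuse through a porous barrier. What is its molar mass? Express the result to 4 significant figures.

46.01 g/mol

Graham's law gives t_X/t_Xe = √(M_X/M_Xe).
0.592 = √(M_X/131.29)
M_X = 131.29 × 0.592² = 131.29 × 0.3505 = 46.01 g/mol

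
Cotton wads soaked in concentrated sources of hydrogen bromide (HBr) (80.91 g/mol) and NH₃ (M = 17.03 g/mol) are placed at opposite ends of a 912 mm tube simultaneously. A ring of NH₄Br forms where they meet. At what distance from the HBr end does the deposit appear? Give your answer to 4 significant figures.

The fronts meet when d_HBr + d_NH₃ = L with d_HBr/d_NH₃ = √(M_NH₃/M_HBr) (Graham's law). Here √(M_NH₃/M_HBr) = √(17.03/80.91) = 0.4588.
With d_HBr + d_NH₃ = 912 mm, d_NH₃ = 912/(1 + 0.4588) = 625.2 mm.
d_HBr = 912 − 625.2 = 286.8 mm.

286.8 mm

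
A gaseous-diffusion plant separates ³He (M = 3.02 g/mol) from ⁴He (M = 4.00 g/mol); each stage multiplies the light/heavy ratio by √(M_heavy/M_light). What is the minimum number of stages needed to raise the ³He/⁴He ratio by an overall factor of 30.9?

25

With α = √(4.00/3.02) per stage, ln α = ½ ln(1.32450) = 0.1405.
Need α^N ≥ 30.9 ⇒ N ≥ ln(30.9) / ln α = 3.431 / 0.1405 = 24.41.
So at least 25 stages are needed.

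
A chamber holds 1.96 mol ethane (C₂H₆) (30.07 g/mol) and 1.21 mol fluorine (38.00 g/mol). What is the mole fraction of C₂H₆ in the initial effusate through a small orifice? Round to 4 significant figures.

The effusion rate of species i is ∝ p_i/√M_i ∝ n_i/√M_i.
Mole fraction of C₂H₆ in the effusate = (n_C₂H₆/√M_C₂H₆) / (n_C₂H₆/√M_C₂H₆ + n_F₂/√M_F₂)
= (1.96/√30.07) / (1.96/√30.07 + 1.21/√38.00) = 0.3574/(0.3574 + 0.1963) = 0.6455.

0.6455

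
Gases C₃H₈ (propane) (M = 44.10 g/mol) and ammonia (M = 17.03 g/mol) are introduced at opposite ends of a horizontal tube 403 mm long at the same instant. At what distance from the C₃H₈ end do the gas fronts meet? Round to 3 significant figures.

154 mm

Distances travelled in equal time are proportional to diffusion rates, so d_C₃H₈/d_NH₃ = √(M_NH₃/M_C₃H₈) = √(17.03/44.10) = 0.6214.
With d_C₃H₈ + d_NH₃ = 403 mm, d_NH₃ = 403/(1 + 0.6214) = 248.5 mm.
d_C₃H₈ = 403 − 248.5 = 154 mm.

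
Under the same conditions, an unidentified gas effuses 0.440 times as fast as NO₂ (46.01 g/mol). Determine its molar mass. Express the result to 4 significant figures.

Using Graham's law: rate_X/rate_NO₂ = √(M_NO₂/M_X).
0.440 = √(46.01/M_X)
M_X = 46.01 / 0.440² = 46.01 / 0.1936 = 237.7 g/mol

237.7 g/mol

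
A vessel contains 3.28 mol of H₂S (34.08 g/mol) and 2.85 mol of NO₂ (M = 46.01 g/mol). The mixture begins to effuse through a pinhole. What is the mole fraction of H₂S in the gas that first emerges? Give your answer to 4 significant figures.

0.5721

Rate_i ∝ x_i/√M_i (Graham's law weighted by mole fraction), so the effusate composition follows n_i/√M_i.
x_H₂S(eff) = (n_H₂S/√M_H₂S) / (n_H₂S/√M_H₂S + n_NO₂/√M_NO₂)
= (3.28/√34.08) / (3.28/√34.08 + 2.85/√46.01) = 0.5619/(0.5619 + 0.4202) = 0.5721.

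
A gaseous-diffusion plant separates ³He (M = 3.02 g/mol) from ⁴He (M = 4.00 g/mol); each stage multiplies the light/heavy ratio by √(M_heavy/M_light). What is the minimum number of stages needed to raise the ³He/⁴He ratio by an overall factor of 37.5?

26

Per stage α = (4.00/3.02)^(1/2) = 1.32450^0.5, giving ln α = 0.1405.
Need α^N ≥ 37.5 ⇒ N ≥ ln(37.5) / ln α = 3.624 / 0.1405 = 25.79.
Rounding up, N = 26 stages.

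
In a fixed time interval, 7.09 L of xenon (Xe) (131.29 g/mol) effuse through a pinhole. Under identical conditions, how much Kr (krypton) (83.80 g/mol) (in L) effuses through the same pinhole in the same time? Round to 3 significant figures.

8.87 L

From Graham's law, rate_Kr/rate_Xe = √(M_Xe/M_Kr) = √(131.29/83.80) = √1.567 = 1.252.
So the volume for Kr is 7.09 × 1.252 = 8.87 L.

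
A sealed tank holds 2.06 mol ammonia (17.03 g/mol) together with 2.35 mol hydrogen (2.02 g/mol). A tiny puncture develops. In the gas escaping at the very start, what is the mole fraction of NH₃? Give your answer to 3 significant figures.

0.232

The effusion rate of species i is ∝ p_i/√M_i ∝ n_i/√M_i.
Mole fraction of NH₃ in the effusate = (n_NH₃/√M_NH₃) / (n_NH₃/√M_NH₃ + n_H₂/√M_H₂)
= (2.06/√17.03) / (2.06/√17.03 + 2.35/√2.02) = 0.4992/(0.4992 + 1.653) = 0.232.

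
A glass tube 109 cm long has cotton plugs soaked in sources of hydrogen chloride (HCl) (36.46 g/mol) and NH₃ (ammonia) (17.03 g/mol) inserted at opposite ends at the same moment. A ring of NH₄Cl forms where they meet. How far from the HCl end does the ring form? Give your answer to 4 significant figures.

The fronts meet when d_HCl + d_NH₃ = L with d_HCl/d_NH₃ = √(M_NH₃/M_HCl) (Graham's law). Here √(M_NH₃/M_HCl) = √(17.03/36.46) = 0.6834.
With d_HCl + d_NH₃ = 109 cm, d_NH₃ = 109/(1 + 0.6834) = 64.75 cm.
d_HCl = 109 − 64.75 = 44.25 cm.

44.25 cm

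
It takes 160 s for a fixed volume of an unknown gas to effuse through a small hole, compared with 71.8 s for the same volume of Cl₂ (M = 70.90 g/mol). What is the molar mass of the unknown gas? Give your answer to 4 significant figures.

Graham's law gives t_X/t_Cl₂ = √(M_X/M_Cl₂).
160/71.8 = 2.228 = √(M_X/70.90)
M_X = 70.90 × 2.228² = 70.90 × 4.966 = 352.1 g/mol

352.1 g/mol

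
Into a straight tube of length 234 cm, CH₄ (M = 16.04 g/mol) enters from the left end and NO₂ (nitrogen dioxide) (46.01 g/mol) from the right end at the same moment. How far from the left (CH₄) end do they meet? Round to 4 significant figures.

147.1 cm

In equal time, each gas travels a distance ∝ its rate ∝ 1/√M, so d_CH₄/d_NO₂ = √(M_NO₂/M_CH₄) = √(46.01/16.04) = 1.694.
With d_CH₄ + d_NO₂ = 234 cm, d_NO₂ = 234/(1 + 1.694) = 86.87 cm.
d_CH₄ = 234 − 86.87 = 147.1 cm.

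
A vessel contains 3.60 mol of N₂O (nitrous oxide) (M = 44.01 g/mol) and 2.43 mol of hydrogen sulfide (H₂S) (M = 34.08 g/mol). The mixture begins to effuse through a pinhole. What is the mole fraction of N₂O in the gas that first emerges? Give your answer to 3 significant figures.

0.566

Effusion rate of each component ∝ n_i/√M_i (partial pressure × 1/√M).
Mole fraction of N₂O in the effusate = (n_N₂O/√M_N₂O) / (n_N₂O/√M_N₂O + n_H₂S/√M_H₂S)
= (3.60/√44.01) / (3.60/√44.01 + 2.43/√34.08) = 0.5427/(0.5427 + 0.4163) = 0.566.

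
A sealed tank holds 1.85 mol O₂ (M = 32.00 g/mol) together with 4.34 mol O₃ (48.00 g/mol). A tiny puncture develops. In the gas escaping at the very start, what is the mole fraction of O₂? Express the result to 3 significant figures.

0.343

Rate_i ∝ x_i/√M_i (Graham's law weighted by mole fraction), so the effusate composition follows n_i/√M_i.
So x_O₂ in the escaping gas = (n_O₂/√M_O₂) / Σ(n_i/√M_i)
= (1.85/√32.00) / (1.85/√32.00 + 4.34/√48.00) = 0.3270/(0.3270 + 0.6264) = 0.343.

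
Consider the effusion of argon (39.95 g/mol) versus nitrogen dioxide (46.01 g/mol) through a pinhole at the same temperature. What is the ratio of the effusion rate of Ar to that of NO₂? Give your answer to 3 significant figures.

1.07

Since effusion rate ∝ 1/√M, rate_Ar/rate_NO₂ = √(M_NO₂/M_Ar) = √(46.01/39.95) = √1.152 = 1.07.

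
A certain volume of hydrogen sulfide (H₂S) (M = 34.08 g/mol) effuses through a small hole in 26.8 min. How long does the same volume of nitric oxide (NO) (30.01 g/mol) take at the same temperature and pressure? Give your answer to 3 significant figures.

25.1 min

Using Graham's law: t_NO/t_H₂S = √(M_NO/M_H₂S) = √(30.01/34.08) = √0.8806 = 0.9384.
So the time for NO is 26.8 × 0.9384 = 25.1 min.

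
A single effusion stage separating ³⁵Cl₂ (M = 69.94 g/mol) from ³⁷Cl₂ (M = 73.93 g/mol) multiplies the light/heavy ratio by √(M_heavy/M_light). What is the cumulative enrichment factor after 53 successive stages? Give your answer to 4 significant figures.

4.350

After 53 stages the ratio has grown by (√(73.93/69.94))^53 = (73.93/69.94)^(53/2).
= 1.05705^(53/2) = 4.350.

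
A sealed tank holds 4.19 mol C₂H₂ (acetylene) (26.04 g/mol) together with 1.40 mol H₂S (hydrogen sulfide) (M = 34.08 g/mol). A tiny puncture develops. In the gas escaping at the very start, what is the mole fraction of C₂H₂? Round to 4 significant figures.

Rate_i ∝ x_i/√M_i (Graham's law weighted by mole fraction), so the effusate composition follows n_i/√M_i.
Mole fraction of C₂H₂ in the effusate = (n_C₂H₂/√M_C₂H₂) / (n_C₂H₂/√M_C₂H₂ + n_H₂S/√M_H₂S)
= (4.19/√26.04) / (4.19/√26.04 + 1.40/√34.08) = 0.8211/(0.8211 + 0.2398) = 0.7740.

0.7740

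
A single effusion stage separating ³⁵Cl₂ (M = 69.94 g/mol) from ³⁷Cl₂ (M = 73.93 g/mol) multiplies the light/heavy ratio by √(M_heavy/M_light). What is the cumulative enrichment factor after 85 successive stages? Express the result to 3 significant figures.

10.6

Each stage multiplies the ratio by α = √(73.93/69.94), so after 85 stages the overall factor is α^85 = (73.93/69.94)^(85/2).
= 1.05705^(85/2) = 10.6.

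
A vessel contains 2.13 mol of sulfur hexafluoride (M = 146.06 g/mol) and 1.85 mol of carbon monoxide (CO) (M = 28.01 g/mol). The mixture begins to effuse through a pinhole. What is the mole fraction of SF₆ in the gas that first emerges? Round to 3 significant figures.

0.335

Each component's effusion rate ∝ (its partial pressure)·(1/√M) ∝ n_i/√M_i.
Mole fraction of SF₆ in the effusate = (n_SF₆/√M_SF₆) / (n_SF₆/√M_SF₆ + n_CO/√M_CO)
= (2.13/√146.06) / (2.13/√146.06 + 1.85/√28.01) = 0.1762/(0.1762 + 0.3496) = 0.335.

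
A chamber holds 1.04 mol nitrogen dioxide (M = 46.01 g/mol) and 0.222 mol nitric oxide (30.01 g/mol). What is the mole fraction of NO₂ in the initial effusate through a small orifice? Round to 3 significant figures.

Effusion rate of each component ∝ n_i/√M_i (partial pressure × 1/√M).
So x_NO₂ in the escaping gas = (n_NO₂/√M_NO₂) / Σ(n_i/√M_i)
= (1.04/√46.01) / (1.04/√46.01 + 0.222/√30.01) = 0.1533/(0.1533 + 0.04052) = 0.791.

0.791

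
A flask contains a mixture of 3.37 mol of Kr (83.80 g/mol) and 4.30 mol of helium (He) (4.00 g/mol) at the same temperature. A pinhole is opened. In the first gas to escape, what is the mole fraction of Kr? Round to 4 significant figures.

0.1462

Effusion rate of each component ∝ n_i/√M_i (partial pressure × 1/√M).
x_Kr(eff) = (n_Kr/√M_Kr) / (n_Kr/√M_Kr + n_He/√M_He)
= (3.37/√83.80) / (3.37/√83.80 + 4.30/√4.00) = 0.3681/(0.3681 + 2.150) = 0.1462.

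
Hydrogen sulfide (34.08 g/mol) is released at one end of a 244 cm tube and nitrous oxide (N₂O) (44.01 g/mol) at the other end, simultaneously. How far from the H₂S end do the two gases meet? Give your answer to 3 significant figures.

Distances travelled in equal time are proportional to diffusion rates, so d_H₂S/d_N₂O = √(M_N₂O/M_H₂S) = √(44.01/34.08) = 1.136.
With d_H₂S + d_N₂O = 244 cm, d_N₂O = 244/(1 + 1.136) = 114.2 cm.
d_H₂S = 244 − 114.2 = 130 cm.

130 cm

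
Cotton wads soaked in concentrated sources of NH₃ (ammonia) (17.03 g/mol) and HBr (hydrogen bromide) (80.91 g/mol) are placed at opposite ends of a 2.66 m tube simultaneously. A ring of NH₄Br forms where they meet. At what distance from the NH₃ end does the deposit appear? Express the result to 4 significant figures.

Graham's law gives d_NH₃/d_HBr = rate_NH₃/rate_HBr = √(M_HBr/M_NH₃) = √(80.91/17.03) = 2.180.
With d_NH₃ + d_HBr = 2.66 m, d_HBr = 2.66/(1 + 2.180) = 0.8366 m.
d_NH₃ = 2.66 − 0.8366 = 1.823 m.

1.823 m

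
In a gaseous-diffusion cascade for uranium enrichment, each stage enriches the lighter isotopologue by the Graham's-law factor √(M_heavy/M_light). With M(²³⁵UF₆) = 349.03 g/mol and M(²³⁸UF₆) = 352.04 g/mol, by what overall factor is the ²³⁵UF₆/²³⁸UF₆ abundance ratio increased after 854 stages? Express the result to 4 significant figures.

39.12

Overall factor = α^854 with α = √(352.04/349.03), i.e. (352.04/349.03)^(854/2).
= 1.00862^427 = 39.12.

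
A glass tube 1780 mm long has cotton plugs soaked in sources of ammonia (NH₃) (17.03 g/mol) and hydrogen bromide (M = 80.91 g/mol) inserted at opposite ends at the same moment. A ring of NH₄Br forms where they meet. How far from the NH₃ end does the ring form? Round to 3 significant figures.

The fronts meet when d_NH₃ + d_HBr = L with d_NH₃/d_HBr = √(M_HBr/M_NH₃) (Graham's law). Here √(M_HBr/M_NH₃) = √(80.91/17.03) = 2.180.
With d_NH₃ + d_HBr = 1780 mm, d_HBr = 1780/(1 + 2.180) = 559.8 mm.
d_NH₃ = 1780 − 559.8 = 1220 mm.

1220 mm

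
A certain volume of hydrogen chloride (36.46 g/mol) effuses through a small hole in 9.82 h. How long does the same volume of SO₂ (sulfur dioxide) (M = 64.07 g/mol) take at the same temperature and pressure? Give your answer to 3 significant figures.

Since effusion rate ∝ 1/√M, t_SO₂/t_HCl = √(M_SO₂/M_HCl) = √(64.07/36.46) = √1.757 = 1.326.
So the time for SO₂ is 9.82 × 1.326 = 13.0 h.

13.0 h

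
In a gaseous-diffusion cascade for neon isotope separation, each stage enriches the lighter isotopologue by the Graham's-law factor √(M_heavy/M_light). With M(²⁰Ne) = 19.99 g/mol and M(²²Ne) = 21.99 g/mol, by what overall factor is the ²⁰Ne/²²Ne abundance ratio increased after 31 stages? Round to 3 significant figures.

The single-stage factor is √(M_heavy/M_light), so 31 stages give [√(21.99/19.99)]^31 = (21.99/19.99)^(31/2).
= 1.10005^(31/2) = 4.38.

4.38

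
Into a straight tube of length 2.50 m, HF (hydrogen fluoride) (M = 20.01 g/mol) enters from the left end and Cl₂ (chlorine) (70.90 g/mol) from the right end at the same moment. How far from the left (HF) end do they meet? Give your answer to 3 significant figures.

Distances travelled in equal time are proportional to diffusion rates, so d_HF/d_Cl₂ = √(M_Cl₂/M_HF) = √(70.90/20.01) = 1.882.
With d_HF + d_Cl₂ = 2.50 m, d_Cl₂ = 2.50/(1 + 1.882) = 0.8673 m.
d_HF = 2.50 − 0.8673 = 1.63 m.

1.63 m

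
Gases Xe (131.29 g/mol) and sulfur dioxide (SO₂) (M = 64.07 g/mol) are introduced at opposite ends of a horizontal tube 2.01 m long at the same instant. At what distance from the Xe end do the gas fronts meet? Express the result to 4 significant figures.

0.8267 m

In equal time, each gas travels a distance ∝ its rate ∝ 1/√M, so d_Xe/d_SO₂ = √(M_SO₂/M_Xe) = √(64.07/131.29) = 0.6986.
With d_Xe + d_SO₂ = 2.01 m, d_SO₂ = 2.01/(1 + 0.6986) = 1.183 m.
d_Xe = 2.01 − 1.183 = 0.8267 m.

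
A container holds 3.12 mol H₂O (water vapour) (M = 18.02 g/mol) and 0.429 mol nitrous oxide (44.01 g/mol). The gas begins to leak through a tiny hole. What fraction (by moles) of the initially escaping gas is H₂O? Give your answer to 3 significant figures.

0.919

Effusion rate of each component ∝ n_i/√M_i (partial pressure × 1/√M).
x_H₂O(eff) = (n_H₂O/√M_H₂O) / (n_H₂O/√M_H₂O + n_N₂O/√M_N₂O)
= (3.12/√18.02) / (3.12/√18.02 + 0.429/√44.01) = 0.7350/(0.7350 + 0.06467) = 0.919.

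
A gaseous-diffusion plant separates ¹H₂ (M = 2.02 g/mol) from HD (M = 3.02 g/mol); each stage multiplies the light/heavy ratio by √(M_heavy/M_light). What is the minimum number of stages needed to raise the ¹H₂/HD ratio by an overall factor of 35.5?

18

Per stage α = (3.02/2.02)^(1/2) = 1.49505^0.5, giving ln α = 0.2011.
Need α^N ≥ 35.5 ⇒ N ≥ ln(35.5) / ln α = 3.570 / 0.2011 = 17.75.
Rounding up, N = 18 stages.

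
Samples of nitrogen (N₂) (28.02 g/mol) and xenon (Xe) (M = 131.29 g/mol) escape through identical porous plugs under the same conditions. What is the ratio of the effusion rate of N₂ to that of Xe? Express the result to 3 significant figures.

2.16

Using Graham's law: rate_N₂/rate_Xe = √(M_Xe/M_N₂) = √(131.29/28.02) = √4.686 = 2.16.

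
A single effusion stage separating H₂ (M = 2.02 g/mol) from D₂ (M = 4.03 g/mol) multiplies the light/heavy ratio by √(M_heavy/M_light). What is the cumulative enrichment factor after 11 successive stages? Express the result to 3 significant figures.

Each stage multiplies the ratio by α = √(4.03/2.02), so after 11 stages the overall factor is α^11 = (4.03/2.02)^(11/2).
= 1.99505^(11/2) = 44.6.

44.6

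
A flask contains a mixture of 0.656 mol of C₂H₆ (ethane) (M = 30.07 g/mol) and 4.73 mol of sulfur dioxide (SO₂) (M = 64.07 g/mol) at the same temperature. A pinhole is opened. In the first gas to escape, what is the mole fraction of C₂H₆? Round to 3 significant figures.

0.168

Effusion rate of each component ∝ n_i/√M_i (partial pressure × 1/√M).
Mole fraction of C₂H₆ in the effusate = (n_C₂H₆/√M_C₂H₆) / (n_C₂H₆/√M_C₂H₆ + n_SO₂/√M_SO₂)
= (0.656/√30.07) / (0.656/√30.07 + 4.73/√64.07) = 0.1196/(0.1196 + 0.5909) = 0.168.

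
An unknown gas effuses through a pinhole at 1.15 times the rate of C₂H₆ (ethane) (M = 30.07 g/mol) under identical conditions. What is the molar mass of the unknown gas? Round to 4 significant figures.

22.74 g/mol

From Graham's law, rate_X/rate_C₂H₆ = √(M_C₂H₆/M_X).
1.15 = √(30.07/M_X)
M_X = 30.07 / 1.15² = 30.07 / 1.322 = 22.74 g/mol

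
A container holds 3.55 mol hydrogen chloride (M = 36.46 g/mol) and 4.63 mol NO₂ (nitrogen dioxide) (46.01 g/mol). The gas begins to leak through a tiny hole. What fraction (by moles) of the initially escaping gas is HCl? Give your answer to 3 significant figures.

The effusion rate of species i is ∝ p_i/√M_i ∝ n_i/√M_i.
So x_HCl in the escaping gas = (n_HCl/√M_HCl) / Σ(n_i/√M_i)
= (3.55/√36.46) / (3.55/√36.46 + 4.63/√46.01) = 0.5879/(0.5879 + 0.6826) = 0.463.

0.463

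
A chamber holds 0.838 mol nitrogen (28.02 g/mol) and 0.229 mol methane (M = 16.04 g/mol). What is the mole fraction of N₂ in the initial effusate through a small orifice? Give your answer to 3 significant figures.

Rate_i ∝ x_i/√M_i (Graham's law weighted by mole fraction), so the effusate composition follows n_i/√M_i.
Mole fraction of N₂ in the effusate = (n_N₂/√M_N₂) / (n_N₂/√M_N₂ + n_CH₄/√M_CH₄)
= (0.838/√28.02) / (0.838/√28.02 + 0.229/√16.04) = 0.1583/(0.1583 + 0.05718) = 0.735.

0.735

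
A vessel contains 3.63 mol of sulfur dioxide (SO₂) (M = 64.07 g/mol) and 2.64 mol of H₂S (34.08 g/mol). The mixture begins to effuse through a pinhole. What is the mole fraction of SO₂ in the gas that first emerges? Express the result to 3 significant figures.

0.501

Effusion rate of each component ∝ n_i/√M_i (partial pressure × 1/√M).
So x_SO₂ in the escaping gas = (n_SO₂/√M_SO₂) / Σ(n_i/√M_i)
= (3.63/√64.07) / (3.63/√64.07 + 2.64/√34.08) = 0.4535/(0.4535 + 0.4522) = 0.501.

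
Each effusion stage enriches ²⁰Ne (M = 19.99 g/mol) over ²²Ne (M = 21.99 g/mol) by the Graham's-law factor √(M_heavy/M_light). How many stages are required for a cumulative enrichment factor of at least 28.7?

With α = √(21.99/19.99) per stage, ln α = ½ ln(1.10005) = 0.04768.
Need α^N ≥ 28.7 ⇒ N ≥ ln(28.7) / ln α = 3.357 / 0.04768 = 70.41.
Rounding up, N = 71 stages.

71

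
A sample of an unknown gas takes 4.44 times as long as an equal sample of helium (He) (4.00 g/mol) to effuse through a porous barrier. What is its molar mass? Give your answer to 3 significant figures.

78.9 g/mol

From Graham's law, t_X/t_He = √(M_X/M_He).
4.44 = √(M_X/4.00)
M_X = 4.00 × 4.44² = 4.00 × 19.71 = 78.9 g/mol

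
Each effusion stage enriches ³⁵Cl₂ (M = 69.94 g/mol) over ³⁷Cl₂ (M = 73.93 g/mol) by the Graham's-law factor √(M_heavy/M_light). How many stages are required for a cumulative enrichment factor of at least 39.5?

133

With α = √(73.93/69.94) per stage, ln α = ½ ln(1.05705) = 0.02774.
Need α^N ≥ 39.5 ⇒ N ≥ ln(39.5) / ln α = 3.676 / 0.02774 = 132.52.
So at least 133 stages are needed.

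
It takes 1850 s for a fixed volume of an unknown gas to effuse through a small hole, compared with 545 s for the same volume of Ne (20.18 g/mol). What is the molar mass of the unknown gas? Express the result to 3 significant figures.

233 g/mol

By Graham's law, t_X/t_Ne = √(M_X/M_Ne).
1850/545 = 3.394 = √(M_X/20.18)
M_X = 20.18 × 3.394² = 20.18 × 11.52 = 233 g/mol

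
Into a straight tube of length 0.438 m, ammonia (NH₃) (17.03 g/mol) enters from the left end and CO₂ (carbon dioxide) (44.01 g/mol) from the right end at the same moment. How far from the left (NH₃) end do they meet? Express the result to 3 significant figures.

Distances travelled in equal time are proportional to diffusion rates, so d_NH₃/d_CO₂ = √(M_CO₂/M_NH₃) = √(44.01/17.03) = 1.608.
With d_NH₃ + d_CO₂ = 0.438 m, d_CO₂ = 0.438/(1 + 1.608) = 0.1680 m.
d_NH₃ = 0.438 − 0.1680 = 0.270 m.

0.270 m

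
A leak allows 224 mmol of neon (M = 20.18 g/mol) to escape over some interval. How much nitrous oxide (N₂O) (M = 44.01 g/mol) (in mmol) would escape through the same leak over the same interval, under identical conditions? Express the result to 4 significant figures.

151.7 mmol

Since effusion rate ∝ 1/√M, rate_N₂O/rate_Ne = √(M_Ne/M_N₂O) = √(20.18/44.01) = √0.4585 = 0.6772.
So the amount for N₂O is 224 × 0.6772 = 151.7 mmol.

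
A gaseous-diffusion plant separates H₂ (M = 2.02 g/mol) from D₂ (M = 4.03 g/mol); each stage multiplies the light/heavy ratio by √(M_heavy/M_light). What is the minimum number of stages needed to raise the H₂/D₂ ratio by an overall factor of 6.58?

6

Per stage α = (4.03/2.02)^(1/2) = 1.99505^0.5, giving ln α = 0.3453.
Need α^N ≥ 6.58 ⇒ N ≥ ln(6.58) / ln α = 1.884 / 0.3453 = 5.46.
Rounding up, N = 6 stages.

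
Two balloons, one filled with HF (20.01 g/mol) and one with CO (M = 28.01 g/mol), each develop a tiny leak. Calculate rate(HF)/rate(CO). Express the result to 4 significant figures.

Graham's law gives rate_HF/rate_CO = √(M_CO/M_HF) = √(28.01/20.01) = √1.400 = 1.183.

1.183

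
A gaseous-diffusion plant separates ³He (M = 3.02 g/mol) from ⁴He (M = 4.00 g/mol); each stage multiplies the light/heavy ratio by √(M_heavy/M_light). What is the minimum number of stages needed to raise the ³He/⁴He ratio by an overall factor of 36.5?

26

Single-stage factor α = √(4.00/3.02), so ln α = ½ ln(1.32450) = 0.1405.
Need α^N ≥ 36.5 ⇒ N ≥ ln(36.5) / ln α = 3.597 / 0.1405 = 25.60.
Rounding up, N = 26 stages.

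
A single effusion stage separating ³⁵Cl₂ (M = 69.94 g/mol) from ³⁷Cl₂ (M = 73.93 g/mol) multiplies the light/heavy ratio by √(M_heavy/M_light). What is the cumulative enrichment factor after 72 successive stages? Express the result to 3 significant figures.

7.37

Overall factor = α^72 with α = √(73.93/69.94), i.e. (73.93/69.94)^(72/2).
= 1.05705^36 = 7.37.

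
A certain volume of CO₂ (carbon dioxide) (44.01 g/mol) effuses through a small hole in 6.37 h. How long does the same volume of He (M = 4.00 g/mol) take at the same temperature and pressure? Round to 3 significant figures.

By Graham's law, t_He/t_CO₂ = √(M_He/M_CO₂) = √(4.00/44.01) = √0.09089 = 0.3015.
So the time for He is 6.37 × 0.3015 = 1.92 h.

1.92 h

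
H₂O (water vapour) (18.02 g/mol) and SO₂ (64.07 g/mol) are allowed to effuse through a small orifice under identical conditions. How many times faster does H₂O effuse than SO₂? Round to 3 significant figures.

1.89

From Graham's law, rate_H₂O/rate_SO₂ = √(M_SO₂/M_H₂O) = √(64.07/18.02) = √3.555 = 1.89.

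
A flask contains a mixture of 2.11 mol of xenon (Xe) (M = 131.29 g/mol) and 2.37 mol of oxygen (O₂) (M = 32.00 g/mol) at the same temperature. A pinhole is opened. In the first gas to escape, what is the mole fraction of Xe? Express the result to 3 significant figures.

The effusion rate of species i is ∝ p_i/√M_i ∝ n_i/√M_i.
Mole fraction of Xe in the effusate = (n_Xe/√M_Xe) / (n_Xe/√M_Xe + n_O₂/√M_O₂)
= (2.11/√131.29) / (2.11/√131.29 + 2.37/√32.00) = 0.1841/(0.1841 + 0.4190) = 0.305.

0.305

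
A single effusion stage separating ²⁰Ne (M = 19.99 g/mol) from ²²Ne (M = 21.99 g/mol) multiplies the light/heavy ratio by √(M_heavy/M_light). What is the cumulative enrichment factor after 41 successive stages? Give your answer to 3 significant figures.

Each stage multiplies the ratio by α = √(21.99/19.99), so after 41 stages the overall factor is α^41 = (21.99/19.99)^(41/2).
= 1.10005^(41/2) = 7.06.

7.06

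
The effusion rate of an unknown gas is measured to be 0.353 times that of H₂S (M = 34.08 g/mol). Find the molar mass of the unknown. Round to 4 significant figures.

273.5 g/mol

By Graham's law, rate_X/rate_H₂S = √(M_H₂S/M_X).
0.353 = √(34.08/M_X)
M_X = 34.08 / 0.353² = 34.08 / 0.1246 = 273.5 g/mol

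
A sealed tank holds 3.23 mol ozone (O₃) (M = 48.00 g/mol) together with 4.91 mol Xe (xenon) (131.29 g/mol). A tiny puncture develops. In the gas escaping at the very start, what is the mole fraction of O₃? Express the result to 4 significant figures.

Effusion rate of each component ∝ n_i/√M_i (partial pressure × 1/√M).
Mole fraction of O₃ in the effusate = (n_O₃/√M_O₃) / (n_O₃/√M_O₃ + n_Xe/√M_Xe)
= (3.23/√48.00) / (3.23/√48.00 + 4.91/√131.29) = 0.4662/(0.4662 + 0.4285) = 0.5211.

0.5211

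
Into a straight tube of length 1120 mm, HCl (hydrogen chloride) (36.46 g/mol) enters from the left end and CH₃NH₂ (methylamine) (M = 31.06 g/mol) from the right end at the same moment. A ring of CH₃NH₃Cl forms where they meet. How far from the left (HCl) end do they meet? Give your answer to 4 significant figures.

537.6 mm

The fronts meet when d_HCl + d_CH₃NH₂ = L with d_HCl/d_CH₃NH₂ = √(M_CH₃NH₂/M_HCl) (Graham's law). Here √(M_CH₃NH₂/M_HCl) = √(31.06/36.46) = 0.9230.
With d_HCl + d_CH₃NH₂ = 1120 mm, d_CH₃NH₂ = 1120/(1 + 0.9230) = 582.4 mm.
d_HCl = 1120 − 582.4 = 537.6 mm.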